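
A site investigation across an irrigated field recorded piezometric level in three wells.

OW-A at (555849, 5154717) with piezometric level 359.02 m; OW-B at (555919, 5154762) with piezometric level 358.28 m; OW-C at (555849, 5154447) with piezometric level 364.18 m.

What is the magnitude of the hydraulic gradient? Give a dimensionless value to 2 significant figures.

0.019

Differences from OW-A: to OW-B (Δx, Δy, Δh) = (70, 45, -0.74); to OW-C = (0, -270, +5.16).
Solve a·Δx + b·Δy = Δh: det = 70·(-270) − 0·45 = -18900.
∂h/∂x = [(-0.74)·(-270) − (+5.16)·45] / -18900 = +0.001714
∂h/∂y = [70·(+5.16) − 0·(-0.74)] / -18900 = -0.01911
|∇h| = √(0.001714² + -0.01911²) = 0.01919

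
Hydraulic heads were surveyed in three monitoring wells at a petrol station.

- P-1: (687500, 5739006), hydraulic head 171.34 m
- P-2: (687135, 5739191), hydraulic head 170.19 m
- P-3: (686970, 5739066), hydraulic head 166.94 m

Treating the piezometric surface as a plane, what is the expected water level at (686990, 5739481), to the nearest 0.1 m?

172.6 m

Three-point gradient (reference P-1): Δ to P-2 = (-365, 185, -1.15), Δ to P-3 = (-530, 60, -4.40).
∂h/∂x = +0.009783, ∂h/∂y = +0.01309 (det = 76150).
h(686990, 5739481) = 171.34 + (+0.009783)·(-510) + (+0.01309)·(475) = 171.34 -4.989 +6.216 = 172.566 m.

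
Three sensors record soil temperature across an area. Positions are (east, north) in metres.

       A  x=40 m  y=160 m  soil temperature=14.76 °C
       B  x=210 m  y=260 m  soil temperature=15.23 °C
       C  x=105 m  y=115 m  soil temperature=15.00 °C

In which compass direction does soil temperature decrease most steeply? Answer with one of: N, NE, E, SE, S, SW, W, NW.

Differences from A: to B (Δx, Δy, Δh) = (170, 100, +0.47); to C = (65, -45, +0.24).
Solve a·Δx + b·Δy = ΔT: det = 170·(-45) − 65·100 = -14150.
∂T/∂x = [(+0.47)·(-45) − (+0.24)·100] / -14150 = +0.003191
∂T/∂y = [170·(+0.24) − 65·(+0.47)] / -14150 = -0.0007244
Steepest decrease is along −∇f = (-0.003191 E, +0.0007244 N) → west.

W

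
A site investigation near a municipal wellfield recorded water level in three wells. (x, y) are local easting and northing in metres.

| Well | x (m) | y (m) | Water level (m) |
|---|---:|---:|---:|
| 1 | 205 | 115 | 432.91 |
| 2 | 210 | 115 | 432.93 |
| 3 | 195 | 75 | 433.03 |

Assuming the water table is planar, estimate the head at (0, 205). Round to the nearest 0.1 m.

Taking 1 as reference: 2−1 = (5, 0, +0.02); 3−1 = (-10, -40, +0.12).
Solve a·Δx + b·Δy = Δh: det = 5·(-40) − (-10)·0 = -200.
∂h/∂x = [(+0.02)·(-40) − (+0.12)·0] / -200 = +0.004000
∂h/∂y = [5·(+0.12) − (-10)·(+0.02)] / -200 = -0.004000
h(0, 205) = 432.91 + (+0.004000)·(-205) + (-0.004000)·(90) = 432.91 -0.820 -0.360 = 431.730 m.

431.7 m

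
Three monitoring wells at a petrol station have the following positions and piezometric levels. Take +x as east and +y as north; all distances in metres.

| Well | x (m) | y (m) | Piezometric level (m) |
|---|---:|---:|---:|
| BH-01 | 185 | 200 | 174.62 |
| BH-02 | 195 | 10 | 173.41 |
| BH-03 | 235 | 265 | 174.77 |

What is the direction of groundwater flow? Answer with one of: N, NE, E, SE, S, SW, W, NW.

Three-point gradient (reference BH-01): Δ to BH-02 = (10, -190, -1.21), Δ to BH-03 = (50, 65, +0.15).
∂h/∂x = -0.004941, ∂h/∂y = +0.006108 (det = 10150).
Flow = −∇h = (+0.004941 east, -0.006108 north), which points southeast.

SE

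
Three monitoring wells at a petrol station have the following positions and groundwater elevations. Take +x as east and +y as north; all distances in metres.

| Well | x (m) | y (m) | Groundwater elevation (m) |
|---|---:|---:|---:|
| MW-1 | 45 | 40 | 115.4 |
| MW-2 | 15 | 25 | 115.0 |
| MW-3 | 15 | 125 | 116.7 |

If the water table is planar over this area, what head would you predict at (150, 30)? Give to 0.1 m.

With h = a·x + b·y + c and MW-1 as origin, the differences give:
  (-30)·a + (-15)·b = -0.4
  (-30)·a + 85·b = +1.3
Eliminate b (×85 and ×(-15), subtract): -3000·a = -14.50 → a = ∂h/∂x = +0.004833
Back-substitute: b = ∂h/∂y = +0.01700.
h(150, 30) = 115.4 + (+0.004833)·(105) + (+0.01700)·(-10) = 115.4 +0.508 -0.170 = 115.738 m.

115.7 m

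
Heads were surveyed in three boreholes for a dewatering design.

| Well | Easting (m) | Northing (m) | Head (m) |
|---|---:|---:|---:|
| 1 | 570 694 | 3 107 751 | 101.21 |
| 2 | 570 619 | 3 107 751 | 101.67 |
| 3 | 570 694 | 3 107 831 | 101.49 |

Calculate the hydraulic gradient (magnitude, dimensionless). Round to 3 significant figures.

∂h/∂x = (101.67 − 101.21) / (570619 − 570694) = -0.006133
∂h/∂y = (101.49 − 101.21) / (3107831 − 3107751) = +0.003500
|∇h| = √(-0.006133² + 0.003500²) = 0.007061

0.00706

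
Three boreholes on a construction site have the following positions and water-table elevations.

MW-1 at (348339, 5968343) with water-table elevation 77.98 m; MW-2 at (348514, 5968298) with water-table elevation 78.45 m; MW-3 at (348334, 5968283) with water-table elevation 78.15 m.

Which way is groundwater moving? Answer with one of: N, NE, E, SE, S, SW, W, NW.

NW

Differences from MW-1: to MW-2 (Δx, Δy, Δh) = (175, -45, +0.47); to MW-3 = (-5, -60, +0.17).
Determinant of the coordinate differences = 175·(-60) − (-5)·(-45) = -10725.
∂h/∂x = [(+0.47)·(-60) − (+0.17)·(-45)] / -10725 = +0.001916
∂h/∂y = [175·(+0.17) − (-5)·(+0.47)] / -10725 = -0.002993
Flow = −∇h = (-0.001916 east, +0.002993 north), which points northwest.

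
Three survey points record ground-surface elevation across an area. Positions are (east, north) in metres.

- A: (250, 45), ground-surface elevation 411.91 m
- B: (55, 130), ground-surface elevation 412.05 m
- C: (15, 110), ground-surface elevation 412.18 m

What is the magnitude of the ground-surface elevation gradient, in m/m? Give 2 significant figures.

Taking A as reference: B−A = (-195, 85, +0.14); C−A = (-235, 65, +0.27).
Solve a·Δx + b·Δy = Δz: det = (-195)·65 − (-235)·85 = 7300.
∂z/∂x = [(+0.14)·65 − (+0.27)·85] / 7300 = -0.001897
∂z/∂y = [(-195)·(+0.27) − (-235)·(+0.14)] / 7300 = -0.002705
|∇f| = √(-0.001897² + -0.002705²) = 0.003304 m/m

0.0033 m/m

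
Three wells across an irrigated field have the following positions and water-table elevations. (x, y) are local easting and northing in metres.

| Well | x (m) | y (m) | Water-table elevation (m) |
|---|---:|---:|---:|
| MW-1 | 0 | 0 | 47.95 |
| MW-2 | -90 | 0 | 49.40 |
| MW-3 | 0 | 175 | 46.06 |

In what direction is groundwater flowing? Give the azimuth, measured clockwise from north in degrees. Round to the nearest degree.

056°

∂h/∂x = (49.40 − 47.95) / (-90 − 0) = -0.01611
∂h/∂y = (46.06 − 47.95) / (175 − 0) = -0.01080
Flow direction (−∇h) has components (+0.01611 E, +0.01080 N).
Azimuth = atan2(E, N) = atan2(+0.01611, +0.01080) = 56.2° ≈ 056°.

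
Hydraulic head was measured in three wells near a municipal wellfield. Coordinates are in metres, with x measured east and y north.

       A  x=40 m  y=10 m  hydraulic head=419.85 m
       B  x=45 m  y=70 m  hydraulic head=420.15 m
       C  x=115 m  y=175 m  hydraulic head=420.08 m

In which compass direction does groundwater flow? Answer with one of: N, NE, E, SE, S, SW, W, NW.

SE

With h = a·x + b·y + c and A as origin, the differences give:
  5·a + 60·b = +0.30
  75·a + 165·b = +0.23
Eliminate b (×165 and ×60, subtract): -3675·a = 35.700 → a = ∂h/∂x = -0.009714
Back-substitute: b = ∂h/∂y = +0.005810.
Flow = −∇h = (+0.009714 east, -0.005810 north), which points southeast.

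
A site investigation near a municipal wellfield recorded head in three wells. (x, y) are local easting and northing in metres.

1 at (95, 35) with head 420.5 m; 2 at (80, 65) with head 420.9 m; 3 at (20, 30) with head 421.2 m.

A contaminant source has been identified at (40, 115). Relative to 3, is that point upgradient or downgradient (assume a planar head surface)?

upgradient

Taking 1 as reference: 2−1 = (-15, 30, +0.4); 3−1 = (-75, -5, +0.7).
Determinant of the coordinate differences = (-15)·(-5) − (-75)·30 = 2325.
∂h/∂x = [(+0.4)·(-5) − (+0.7)·30] / 2325 = -0.009892
∂h/∂y = [(-15)·(+0.7) − (-75)·(+0.4)] / 2325 = +0.008387
Head at (40, 115) = 420.5 + (-0.009892)·(-55) + (+0.008387)·(80) = 421.72 m.
That is higher than the 421.2 m at 3, so the point is upgradient.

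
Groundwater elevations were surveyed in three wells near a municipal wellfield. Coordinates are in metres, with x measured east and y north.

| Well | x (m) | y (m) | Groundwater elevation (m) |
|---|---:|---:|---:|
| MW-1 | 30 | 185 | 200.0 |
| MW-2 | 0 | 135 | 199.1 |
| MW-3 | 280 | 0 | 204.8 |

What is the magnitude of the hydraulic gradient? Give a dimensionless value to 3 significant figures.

Differences from MW-1: to MW-2 (Δx, Δy, Δh) = (-30, -50, -0.9); to MW-3 = (250, -185, +4.8).
Determinant of the coordinate differences = (-30)·(-185) − 250·(-50) = 18050.
∂h/∂x = [(-0.9)·(-185) − (+4.8)·(-50)] / 18050 = +0.02252
∂h/∂y = [(-30)·(+4.8) − 250·(-0.9)] / 18050 = +0.004488
|∇h| = √(0.02252² + 0.004488²) = 0.02296

0.0230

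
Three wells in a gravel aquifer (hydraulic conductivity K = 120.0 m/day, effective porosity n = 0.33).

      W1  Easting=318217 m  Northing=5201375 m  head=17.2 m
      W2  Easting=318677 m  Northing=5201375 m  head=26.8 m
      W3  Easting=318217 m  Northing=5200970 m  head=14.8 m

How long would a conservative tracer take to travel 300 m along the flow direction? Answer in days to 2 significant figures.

∂h/∂x = (26.8 − 17.2) / (318677 − 318217) = +0.02087
∂h/∂y = (14.8 − 17.2) / (5200970 − 5201375) = +0.005926
|∇h| = √(0.02087² + 0.005926²) = 0.0217
Seepage velocity v = K·i/n = 120.0 × 0.0217 / 0.33 = 7.891 m/day.
t = 300 / 7.891 = 38.02 days.

38 days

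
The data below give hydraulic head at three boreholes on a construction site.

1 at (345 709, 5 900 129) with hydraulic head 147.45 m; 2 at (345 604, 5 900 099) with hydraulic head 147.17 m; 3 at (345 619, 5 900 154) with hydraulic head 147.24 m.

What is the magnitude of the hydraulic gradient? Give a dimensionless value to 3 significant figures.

Differences from 1: to 2 (Δx, Δy, Δh) = (-105, -30, -0.28); to 3 = (-90, 25, -0.21).
Solve a·Δx + b·Δy = Δh: det = (-105)·25 − (-90)·(-30) = -5325.
∂h/∂x = [(-0.28)·25 − (-0.21)·(-30)] / -5325 = +0.002498
∂h/∂y = [(-105)·(-0.21) − (-90)·(-0.28)] / -5325 = +0.0005915
|∇h| = √(0.002498² + 0.0005915²) = 0.002567

0.00257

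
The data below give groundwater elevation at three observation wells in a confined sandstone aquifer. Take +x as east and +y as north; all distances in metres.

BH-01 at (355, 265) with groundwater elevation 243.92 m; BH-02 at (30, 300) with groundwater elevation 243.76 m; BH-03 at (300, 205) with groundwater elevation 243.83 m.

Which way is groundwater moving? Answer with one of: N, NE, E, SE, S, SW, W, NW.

Differences from BH-01: to BH-02 (Δx, Δy, Δh) = (-325, 35, -0.16); to BH-03 = (-55, -60, -0.09).
Solve a·Δx + b·Δy = Δh: det = (-325)·(-60) − (-55)·35 = 21425.
∂h/∂x = [(-0.16)·(-60) − (-0.09)·35] / 21425 = +0.0005951
∂h/∂y = [(-325)·(-0.09) − (-55)·(-0.16)] / 21425 = +0.0009545
Flow = −∇h = (-0.0005951 east, -0.0009545 north), which points southwest.

SW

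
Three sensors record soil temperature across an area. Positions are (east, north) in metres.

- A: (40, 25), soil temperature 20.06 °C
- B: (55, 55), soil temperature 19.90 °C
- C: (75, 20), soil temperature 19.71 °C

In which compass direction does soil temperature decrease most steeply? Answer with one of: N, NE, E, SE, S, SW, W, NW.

Three-point gradient (reference A): Δ to B = (15, 30, -0.16), Δ to C = (35, -5, -0.35).
∂T/∂x = -0.01004, ∂T/∂y = -0.0003111 (det = -1125).
Steepest decrease is along −∇f = (+0.01004 E, +0.0003111 N) → east.

E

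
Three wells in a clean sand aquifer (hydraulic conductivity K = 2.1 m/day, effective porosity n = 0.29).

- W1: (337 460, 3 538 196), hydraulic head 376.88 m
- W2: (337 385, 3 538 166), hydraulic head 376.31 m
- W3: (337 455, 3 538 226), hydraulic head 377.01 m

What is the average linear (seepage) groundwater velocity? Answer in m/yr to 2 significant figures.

Three-point gradient (reference W1): Δ to W2 = (-75, -30, -0.57), Δ to W3 = (-5, 30, +0.13).
∂h/∂x = +0.005500, ∂h/∂y = +0.005250 (det = -2400).
|∇h| = √(0.005500² + 0.005250²) = 0.007603
Seepage velocity v = K·i/n = 2.1 × 0.007603 / 0.29 = 0.05506 m/day = 20.11 m/yr.

20 m/yr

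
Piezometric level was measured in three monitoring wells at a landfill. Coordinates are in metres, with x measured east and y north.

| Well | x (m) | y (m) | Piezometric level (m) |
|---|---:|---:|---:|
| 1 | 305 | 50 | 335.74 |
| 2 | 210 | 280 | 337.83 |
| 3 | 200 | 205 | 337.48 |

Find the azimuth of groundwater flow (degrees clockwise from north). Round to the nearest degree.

125°

Differences from 1: to 2 (Δx, Δy, Δh) = (-95, 230, +2.09); to 3 = (-105, 155, +1.74).
Determinant of the coordinate differences = (-95)·155 − (-105)·230 = 9425.
∂h/∂x = [(+2.09)·155 − (+1.74)·230] / 9425 = -0.008090
∂h/∂y = [(-95)·(+1.74) − (-105)·(+2.09)] / 9425 = +0.005745
Flow direction (−∇h) has components (+0.008090 E, -0.005745 N).
Azimuth = atan2(E, N) = atan2(+0.008090, -0.005745) = 125.4° ≈ 125°.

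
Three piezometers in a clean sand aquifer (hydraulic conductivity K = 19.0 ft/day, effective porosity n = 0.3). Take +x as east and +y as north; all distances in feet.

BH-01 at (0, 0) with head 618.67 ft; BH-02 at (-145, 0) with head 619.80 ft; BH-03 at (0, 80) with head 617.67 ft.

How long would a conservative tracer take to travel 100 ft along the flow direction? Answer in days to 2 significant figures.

∂h/∂x = (619.80 − 618.67) / (-145 − 0) = -0.007793
∂h/∂y = (617.67 − 618.67) / (80 − 0) = -0.01250
|∇h| = √(-0.007793² + -0.01250²) = 0.01473
Seepage velocity v = K·i/n = 19.0 × 0.01473 / 0.3 = 0.9329 ft/day.
t = 100 / 0.9329 = 107.2 days.

110 days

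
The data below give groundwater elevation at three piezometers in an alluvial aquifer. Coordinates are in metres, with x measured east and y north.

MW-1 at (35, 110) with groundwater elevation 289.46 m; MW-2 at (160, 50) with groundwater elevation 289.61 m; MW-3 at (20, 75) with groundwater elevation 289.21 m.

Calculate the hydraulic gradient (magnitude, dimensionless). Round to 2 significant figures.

Differences from MW-1: to MW-2 (Δx, Δy, Δh) = (125, -60, +0.15); to MW-3 = (-15, -35, -0.25).
Solve a·Δx + b·Δy = Δh: det = 125·(-35) − (-15)·(-60) = -5275.
∂h/∂x = [(+0.15)·(-35) − (-0.25)·(-60)] / -5275 = +0.003839
∂h/∂y = [125·(-0.25) − (-15)·(+0.15)] / -5275 = +0.005498
|∇h| = √(0.003839² + 0.005498²) = 0.006706

0.0067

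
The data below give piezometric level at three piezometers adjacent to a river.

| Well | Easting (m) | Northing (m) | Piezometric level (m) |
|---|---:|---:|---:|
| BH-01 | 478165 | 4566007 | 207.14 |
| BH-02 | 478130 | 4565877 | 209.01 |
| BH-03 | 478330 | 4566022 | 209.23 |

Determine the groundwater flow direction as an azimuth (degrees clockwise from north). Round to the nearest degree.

322°

Taking BH-01 as reference: BH-02−BH-01 = (-35, -130, +1.87); BH-03−BH-01 = (165, 15, +2.09).
Solve a·Δx + b·Δy = Δh: det = (-35)·15 − 165·(-130) = 20925.
∂h/∂x = [(+1.87)·15 − (+2.09)·(-130)] / 20925 = +0.01432
∂h/∂y = [(-35)·(+2.09) − 165·(+1.87)] / 20925 = -0.01824
Flow direction (−∇h) has components (-0.01432 E, +0.01824 N).
Azimuth = atan2(E, N) = atan2(-0.01432, +0.01824) = 321.9° ≈ 322°.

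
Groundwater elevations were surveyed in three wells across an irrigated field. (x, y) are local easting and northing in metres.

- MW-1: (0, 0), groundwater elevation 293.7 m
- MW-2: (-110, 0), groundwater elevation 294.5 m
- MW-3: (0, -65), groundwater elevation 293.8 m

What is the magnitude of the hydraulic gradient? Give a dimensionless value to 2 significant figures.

∂h/∂x = (294.5 − 293.7) / (-110 − 0) = -0.007273
∂h/∂y = (293.8 − 293.7) / (-65 − 0) = -0.001538
|∇h| = √(-0.007273² + -0.001538²) = 0.007434

0.0074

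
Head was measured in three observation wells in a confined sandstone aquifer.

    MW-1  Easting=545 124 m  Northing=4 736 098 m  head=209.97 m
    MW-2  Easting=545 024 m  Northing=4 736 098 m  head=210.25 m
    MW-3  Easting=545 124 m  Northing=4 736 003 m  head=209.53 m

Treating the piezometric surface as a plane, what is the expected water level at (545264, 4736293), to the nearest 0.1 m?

210.5 m

∂h/∂x = (210.25 − 209.97) / (545024 − 545124) = -0.002800
∂h/∂y = (209.53 − 209.97) / (4736003 − 4736098) = +0.004632
h(545264, 4736293) = 209.97 + (-0.002800)·(140) + (+0.004632)·(195) = 209.97 -0.392 +0.903 = 210.481 m.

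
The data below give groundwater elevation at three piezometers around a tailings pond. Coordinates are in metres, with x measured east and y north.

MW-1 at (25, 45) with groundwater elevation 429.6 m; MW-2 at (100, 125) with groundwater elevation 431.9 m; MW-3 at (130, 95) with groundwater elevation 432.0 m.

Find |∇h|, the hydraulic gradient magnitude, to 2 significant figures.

0.021

Three-point gradient (reference MW-1): Δ to MW-2 = (75, 80, +2.3), Δ to MW-3 = (105, 50, +2.4).
∂h/∂x = +0.01656, ∂h/∂y = +0.01323 (det = -4650).
|∇h| = √(0.01656² + 0.01323²) = 0.0212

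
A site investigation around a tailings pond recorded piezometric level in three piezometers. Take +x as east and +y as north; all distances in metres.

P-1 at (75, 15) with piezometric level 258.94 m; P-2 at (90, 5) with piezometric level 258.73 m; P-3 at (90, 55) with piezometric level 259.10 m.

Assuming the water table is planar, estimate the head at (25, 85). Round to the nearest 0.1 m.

259.9 m

Differences from P-1: to P-2 (Δx, Δy, Δh) = (15, -10, -0.21); to P-3 = (15, 40, +0.16).
Determinant of the coordinate differences = 15·40 − 15·(-10) = 750.
∂h/∂x = [(-0.21)·40 − (+0.16)·(-10)] / 750 = -0.009067
∂h/∂y = [15·(+0.16) − 15·(-0.21)] / 750 = +0.007400
h(25, 85) = 258.94 + (-0.009067)·(-50) + (+0.007400)·(70) = 258.94 +0.453 +0.518 = 259.911 m.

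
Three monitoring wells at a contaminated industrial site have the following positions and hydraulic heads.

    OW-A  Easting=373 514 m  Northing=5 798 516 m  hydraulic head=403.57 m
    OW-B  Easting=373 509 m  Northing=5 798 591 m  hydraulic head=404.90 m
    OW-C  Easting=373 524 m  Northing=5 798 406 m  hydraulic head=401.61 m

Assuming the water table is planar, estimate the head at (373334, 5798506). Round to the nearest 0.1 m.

Differences from OW-A: to OW-B (Δx, Δy, Δh) = (-5, 75, +1.33); to OW-C = (10, -110, -1.96).
Determinant of the coordinate differences = (-5)·(-110) − 10·75 = -200.
∂h/∂x = [(+1.33)·(-110) − (-1.96)·75] / -200 = -0.003500
∂h/∂y = [(-5)·(-1.96) − 10·(+1.33)] / -200 = +0.01750
h(373334, 5798506) = 403.57 + (-0.003500)·(-180) + (+0.01750)·(-10) = 403.57 +0.630 -0.175 = 404.025 m.

404.0 m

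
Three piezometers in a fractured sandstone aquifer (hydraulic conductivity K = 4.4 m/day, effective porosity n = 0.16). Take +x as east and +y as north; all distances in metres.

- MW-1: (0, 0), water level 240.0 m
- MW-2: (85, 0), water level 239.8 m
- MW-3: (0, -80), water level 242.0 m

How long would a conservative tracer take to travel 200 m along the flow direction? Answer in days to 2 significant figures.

290 days

∂h/∂x = (239.8 − 240.0) / (85 − 0) = -0.002353
∂h/∂y = (242.0 − 240.0) / (-80 − 0) = -0.02500
|∇h| = √(-0.002353² + -0.02500²) = 0.02511
Seepage velocity v = K·i/n = 4.4 × 0.02511 / 0.16 = 0.6905 m/day.
t = 200 / 0.6905 = 289.6 days.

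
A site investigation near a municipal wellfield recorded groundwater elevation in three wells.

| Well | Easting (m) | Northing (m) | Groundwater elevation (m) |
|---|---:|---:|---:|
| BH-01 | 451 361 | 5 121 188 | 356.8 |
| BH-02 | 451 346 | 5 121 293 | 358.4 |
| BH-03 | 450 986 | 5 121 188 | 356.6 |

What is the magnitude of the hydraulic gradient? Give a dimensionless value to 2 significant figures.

Three-point gradient (reference BH-01): Δ to BH-02 = (-15, 105, +1.6), Δ to BH-03 = (-375, 0, -0.2).
∂h/∂x = +0.0005333, ∂h/∂y = +0.01531 (det = 39375).
|∇h| = √(0.0005333² + 0.01531²) = 0.01532

0.015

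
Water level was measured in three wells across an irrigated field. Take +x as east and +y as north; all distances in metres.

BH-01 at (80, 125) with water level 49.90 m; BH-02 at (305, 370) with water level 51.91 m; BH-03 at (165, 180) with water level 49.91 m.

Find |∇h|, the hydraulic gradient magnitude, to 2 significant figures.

0.024

Taking BH-01 as reference: BH-02−BH-01 = (225, 245, +2.01); BH-03−BH-01 = (85, 55, +0.01).
Determinant of the coordinate differences = 225·55 − 85·245 = -8450.
∂h/∂x = [(+2.01)·55 − (+0.01)·245] / -8450 = -0.01279
∂h/∂y = [225·(+0.01) − 85·(+2.01)] / -8450 = +0.01995
|∇h| = √(-0.01279² + 0.01995²) = 0.0237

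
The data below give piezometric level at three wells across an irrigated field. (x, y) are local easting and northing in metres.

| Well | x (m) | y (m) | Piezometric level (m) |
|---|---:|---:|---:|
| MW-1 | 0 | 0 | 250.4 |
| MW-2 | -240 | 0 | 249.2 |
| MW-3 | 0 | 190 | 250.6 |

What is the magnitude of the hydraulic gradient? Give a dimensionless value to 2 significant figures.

∂h/∂x = (249.2 − 250.4) / (-240 − 0) = +0.005000
∂h/∂y = (250.6 − 250.4) / (190 − 0) = +0.001053
|∇h| = √(0.005000² + 0.001053²) = 0.00511

0.0051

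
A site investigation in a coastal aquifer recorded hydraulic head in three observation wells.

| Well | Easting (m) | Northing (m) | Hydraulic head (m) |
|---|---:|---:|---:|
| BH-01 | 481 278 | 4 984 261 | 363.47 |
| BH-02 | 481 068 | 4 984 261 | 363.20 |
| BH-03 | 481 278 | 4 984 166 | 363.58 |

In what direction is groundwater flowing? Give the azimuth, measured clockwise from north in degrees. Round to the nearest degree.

∂h/∂x = (363.20 − 363.47) / (481068 − 481278) = +0.001286
∂h/∂y = (363.58 − 363.47) / (4984166 − 4984261) = -0.001158
Flow direction (−∇h) has components (-0.001286 E, +0.001158 N).
Azimuth = atan2(E, N) = atan2(-0.001286, +0.001158) = 312.0° ≈ 312°.

312°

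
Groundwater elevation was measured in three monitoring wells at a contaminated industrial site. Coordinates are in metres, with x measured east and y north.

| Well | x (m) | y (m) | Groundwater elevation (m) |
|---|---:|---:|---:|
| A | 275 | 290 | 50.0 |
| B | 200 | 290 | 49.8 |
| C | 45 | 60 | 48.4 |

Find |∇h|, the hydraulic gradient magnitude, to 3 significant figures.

Taking A as reference: B−A = (-75, 0, -0.2); C−A = (-230, -230, -1.6).
Solve a·Δx + b·Δy = Δh: det = (-75)·(-230) − (-230)·0 = 17250.
∂h/∂x = [(-0.2)·(-230) − (-1.6)·0] / 17250 = +0.002667
∂h/∂y = [(-75)·(-1.6) − (-230)·(-0.2)] / 17250 = +0.004290
|∇h| = √(0.002667² + 0.004290²) = 0.005051

0.00505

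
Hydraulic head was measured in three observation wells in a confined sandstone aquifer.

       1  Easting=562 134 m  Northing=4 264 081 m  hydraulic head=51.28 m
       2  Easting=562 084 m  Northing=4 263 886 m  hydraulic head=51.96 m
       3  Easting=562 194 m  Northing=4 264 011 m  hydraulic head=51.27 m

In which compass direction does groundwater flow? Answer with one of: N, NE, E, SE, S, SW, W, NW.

With h = a·x + b·y + c and 1 as origin, the differences give:
  (-50)·a + (-195)·b = +0.68
  60·a + (-70)·b = -0.01
Eliminate b (×(-70) and ×(-195), subtract): 15200·a = -49.550 → a = ∂h/∂x = -0.003260
Back-substitute: b = ∂h/∂y = -0.002651.
Flow = −∇h = (+0.003260 east, +0.002651 north), which points northeast.

NE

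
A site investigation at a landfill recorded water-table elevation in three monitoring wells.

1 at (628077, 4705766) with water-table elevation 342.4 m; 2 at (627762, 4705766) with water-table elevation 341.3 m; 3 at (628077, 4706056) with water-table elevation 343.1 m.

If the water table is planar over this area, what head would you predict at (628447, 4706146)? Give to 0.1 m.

∂h/∂x = (341.3 − 342.4) / (627762 − 628077) = +0.003492
∂h/∂y = (343.1 − 342.4) / (4706056 − 4705766) = +0.002414
h(628447, 4706146) = 342.4 + (+0.003492)·(370) + (+0.002414)·(380) = 342.4 +1.292 +0.917 = 344.609 m.

344.6 m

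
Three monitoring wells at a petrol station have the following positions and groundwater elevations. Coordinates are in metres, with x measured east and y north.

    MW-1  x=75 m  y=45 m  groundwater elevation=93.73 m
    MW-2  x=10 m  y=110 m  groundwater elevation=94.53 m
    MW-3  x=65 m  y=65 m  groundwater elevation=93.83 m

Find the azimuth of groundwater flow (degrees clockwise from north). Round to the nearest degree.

081°

Differences from MW-1: to MW-2 (Δx, Δy, Δh) = (-65, 65, +0.80); to MW-3 = (-10, 20, +0.10).
Determinant of the coordinate differences = (-65)·20 − (-10)·65 = -650.
∂h/∂x = [(+0.80)·20 − (+0.10)·65] / -650 = -0.01462
∂h/∂y = [(-65)·(+0.10) − (-10)·(+0.80)] / -650 = -0.002308
Flow direction (−∇h) has components (+0.01462 E, +0.002308 N).
Azimuth = atan2(E, N) = atan2(+0.01462, +0.002308) = 81.0° ≈ 081°.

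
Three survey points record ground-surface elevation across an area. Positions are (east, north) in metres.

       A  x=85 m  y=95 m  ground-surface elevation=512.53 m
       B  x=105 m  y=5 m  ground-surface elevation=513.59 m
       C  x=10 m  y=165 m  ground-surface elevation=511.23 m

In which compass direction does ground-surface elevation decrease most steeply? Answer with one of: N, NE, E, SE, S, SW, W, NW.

Taking A as reference: B−A = (20, -90, +1.06); C−A = (-75, 70, -1.30).
Solve a·Δx + b·Δy = Δz: det = 20·70 − (-75)·(-90) = -5350.
∂z/∂x = [(+1.06)·70 − (-1.30)·(-90)] / -5350 = +0.008000
∂z/∂y = [20·(-1.30) − (-75)·(+1.06)] / -5350 = -0.01000
Steepest decrease is along −∇f = (-0.008000 E, +0.01000 N) → northwest.

NW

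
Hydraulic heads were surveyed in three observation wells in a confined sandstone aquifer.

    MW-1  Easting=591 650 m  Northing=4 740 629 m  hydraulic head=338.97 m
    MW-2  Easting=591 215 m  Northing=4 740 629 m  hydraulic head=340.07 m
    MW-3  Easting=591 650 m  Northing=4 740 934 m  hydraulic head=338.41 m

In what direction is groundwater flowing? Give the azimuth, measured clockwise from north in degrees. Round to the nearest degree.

054°

∂h/∂x = (340.07 − 338.97) / (591215 − 591650) = -0.002529
∂h/∂y = (338.41 − 338.97) / (4740934 − 4740629) = -0.001836
Flow direction (−∇h) has components (+0.002529 E, +0.001836 N).
Azimuth = atan2(E, N) = atan2(+0.002529, +0.001836) = 54.0° ≈ 054°.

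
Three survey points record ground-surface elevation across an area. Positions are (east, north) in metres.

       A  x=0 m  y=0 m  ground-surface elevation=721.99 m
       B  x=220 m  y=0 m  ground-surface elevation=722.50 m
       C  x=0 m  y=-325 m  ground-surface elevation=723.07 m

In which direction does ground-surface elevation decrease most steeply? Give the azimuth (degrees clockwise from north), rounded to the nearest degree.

∂z/∂x = (722.50 − 721.99) / (220 − 0) = +0.002318
∂z/∂y = (723.07 − 721.99) / (-325 − 0) = -0.003323
Steepest decrease is along −∇f: components (-0.002318 E, +0.003323 N).
Azimuth = atan2(-0.002318, +0.003323) = 325.1° ≈ 325°.

325°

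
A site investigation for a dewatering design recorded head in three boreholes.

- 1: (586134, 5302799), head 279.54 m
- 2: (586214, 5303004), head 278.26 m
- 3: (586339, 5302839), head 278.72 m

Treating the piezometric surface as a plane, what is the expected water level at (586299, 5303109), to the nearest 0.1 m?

277.5 m

With h = a·x + b·y + c and 1 as origin, the differences give:
  80·a + 205·b = -1.28
  205·a + 40·b = -0.82
Eliminate b (×40 and ×205, subtract): -38825·a = 116.900 → a = ∂h/∂x = -0.003011
Back-substitute: b = ∂h/∂y = -0.005069.
h(586299, 5303109) = 279.54 + (-0.003011)·(165) + (-0.005069)·(310) = 279.54 -0.497 -1.571 = 277.472 m.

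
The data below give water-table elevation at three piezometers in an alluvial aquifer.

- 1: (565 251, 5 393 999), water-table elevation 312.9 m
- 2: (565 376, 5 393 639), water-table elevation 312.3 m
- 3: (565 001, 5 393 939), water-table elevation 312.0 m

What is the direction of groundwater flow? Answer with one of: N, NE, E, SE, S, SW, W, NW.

With h = a·x + b·y + c and 1 as origin, the differences give:
  125·a + (-360)·b = -0.6
  (-250)·a + (-60)·b = -0.9
Eliminate b (×(-60) and ×(-360), subtract): -97500·a = -288.00 → a = ∂h/∂x = +0.002954
Back-substitute: b = ∂h/∂y = +0.002692.
Flow = −∇h = (-0.002954 east, -0.002692 north), which points southwest.

SW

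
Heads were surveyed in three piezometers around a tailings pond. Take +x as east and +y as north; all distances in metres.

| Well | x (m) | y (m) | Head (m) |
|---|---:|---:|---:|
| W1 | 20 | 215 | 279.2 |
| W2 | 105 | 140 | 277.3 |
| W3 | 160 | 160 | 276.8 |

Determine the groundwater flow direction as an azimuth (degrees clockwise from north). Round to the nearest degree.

129°

With h = a·x + b·y + c and W1 as origin, the differences give:
  85·a + (-75)·b = -1.9
  140·a + (-55)·b = -2.4
Eliminate b (×(-55) and ×(-75), subtract): 5825·a = -75.50 → a = ∂h/∂x = -0.01296
Back-substitute: b = ∂h/∂y = +0.01064.
Flow direction (−∇h) has components (+0.01296 E, -0.01064 N).
Azimuth = atan2(E, N) = atan2(+0.01296, -0.01064) = 129.4° ≈ 129°.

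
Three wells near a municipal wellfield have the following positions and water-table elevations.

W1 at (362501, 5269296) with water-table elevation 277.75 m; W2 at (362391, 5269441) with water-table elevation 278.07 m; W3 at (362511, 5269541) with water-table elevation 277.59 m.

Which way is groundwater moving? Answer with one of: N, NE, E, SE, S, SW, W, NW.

With h = a·x + b·y + c and W1 as origin, the differences give:
  (-110)·a + 145·b = +0.32
  10·a + 245·b = -0.16
Eliminate b (×245 and ×145, subtract): -28400·a = 101.600 → a = ∂h/∂x = -0.003577
Back-substitute: b = ∂h/∂y = -0.0005070.
Flow = −∇h = (+0.003577 east, +0.0005070 north), which points east.

E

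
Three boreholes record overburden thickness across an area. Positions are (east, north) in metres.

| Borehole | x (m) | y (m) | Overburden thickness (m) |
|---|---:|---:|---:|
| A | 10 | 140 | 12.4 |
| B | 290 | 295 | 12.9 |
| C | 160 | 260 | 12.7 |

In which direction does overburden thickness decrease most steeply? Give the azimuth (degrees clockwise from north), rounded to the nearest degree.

236°

Differences from A: to B (Δx, Δy, Δh) = (280, 155, +0.5); to C = (150, 120, +0.3).
Solve a·Δx + b·Δy = Δd: det = 280·120 − 150·155 = 10350.
∂d/∂x = [(+0.5)·120 − (+0.3)·155] / 10350 = +0.001304
∂d/∂y = [280·(+0.3) − 150·(+0.5)] / 10350 = +0.0008696
Steepest decrease is along −∇f: components (-0.001304 E, -0.0008696 N).
Azimuth = atan2(-0.001304, -0.0008696) = 236.3° ≈ 236°.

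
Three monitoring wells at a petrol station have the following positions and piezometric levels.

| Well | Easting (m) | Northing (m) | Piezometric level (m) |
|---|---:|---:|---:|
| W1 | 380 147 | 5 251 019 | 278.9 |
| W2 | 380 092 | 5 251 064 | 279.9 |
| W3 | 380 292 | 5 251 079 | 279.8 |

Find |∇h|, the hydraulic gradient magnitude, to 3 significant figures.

0.0199

Differences from W1: to W2 (Δx, Δy, Δh) = (-55, 45, +1.0); to W3 = (145, 60, +0.9).
Solve a·Δx + b·Δy = Δh: det = (-55)·60 − 145·45 = -9825.
∂h/∂x = [(+1.0)·60 − (+0.9)·45] / -9825 = -0.001985
∂h/∂y = [(-55)·(+0.9) − 145·(+1.0)] / -9825 = +0.01980
|∇h| = √(-0.001985² + 0.01980²) = 0.0199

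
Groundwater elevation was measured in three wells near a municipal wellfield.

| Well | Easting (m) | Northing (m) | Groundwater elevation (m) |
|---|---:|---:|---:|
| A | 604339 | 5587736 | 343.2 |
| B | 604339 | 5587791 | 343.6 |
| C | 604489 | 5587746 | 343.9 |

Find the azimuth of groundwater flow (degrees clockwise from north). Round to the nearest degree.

Differences from A: to B (Δx, Δy, Δh) = (0, 55, +0.4); to C = (150, 10, +0.7).
Determinant of the coordinate differences = 0·10 − 150·55 = -8250.
∂h/∂x = [(+0.4)·10 − (+0.7)·55] / -8250 = +0.004182
∂h/∂y = [0·(+0.7) − 150·(+0.4)] / -8250 = +0.007273
Flow direction (−∇h) has components (-0.004182 E, -0.007273 N).
Azimuth = atan2(E, N) = atan2(-0.004182, -0.007273) = 209.9° ≈ 210°.

210°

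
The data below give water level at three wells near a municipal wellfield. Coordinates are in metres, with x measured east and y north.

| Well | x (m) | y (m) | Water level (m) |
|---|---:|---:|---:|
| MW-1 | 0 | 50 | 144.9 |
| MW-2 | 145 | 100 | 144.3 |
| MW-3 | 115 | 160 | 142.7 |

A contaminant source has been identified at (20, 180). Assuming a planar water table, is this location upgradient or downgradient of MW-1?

downgradient

Three-point gradient (reference MW-1): Δ to MW-2 = (145, 50, -0.6), Δ to MW-3 = (115, 110, -2.2).
∂h/∂x = +0.004314, ∂h/∂y = -0.02451 (det = 10200).
Head at (20, 180) = 144.9 + (+0.004314)·(20) + (-0.02451)·(130) = 141.80 m.
That is lower than the 144.9 m at MW-1, so the point is downgradient.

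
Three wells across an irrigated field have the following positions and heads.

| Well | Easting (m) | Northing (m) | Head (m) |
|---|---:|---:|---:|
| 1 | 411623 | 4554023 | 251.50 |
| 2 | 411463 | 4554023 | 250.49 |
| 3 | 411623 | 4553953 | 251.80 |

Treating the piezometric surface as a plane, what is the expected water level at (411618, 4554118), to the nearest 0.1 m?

251.1 m

∂h/∂x = (250.49 − 251.50) / (411463 − 411623) = +0.006312
∂h/∂y = (251.80 − 251.50) / (4553953 − 4554023) = -0.004286
h(411618, 4554118) = 251.50 + (+0.006312)·(-5) + (-0.004286)·(95) = 251.50 -0.032 -0.407 = 251.061 m.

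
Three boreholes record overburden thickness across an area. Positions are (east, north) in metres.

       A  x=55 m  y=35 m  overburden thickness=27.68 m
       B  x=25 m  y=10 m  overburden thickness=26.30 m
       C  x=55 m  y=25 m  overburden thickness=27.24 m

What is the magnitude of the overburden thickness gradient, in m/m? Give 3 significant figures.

With d = a·x + b·y + c and A as origin, the differences give:
  (-30)·a + (-25)·b = -1.38
  0·a + (-10)·b = -0.44
Eliminate b (×(-10) and ×(-25), subtract): 300·a = 2.800 → a = ∂d/∂x = +0.009333
Back-substitute: b = ∂d/∂y = +0.04400.
|∇f| = √(0.009333² + 0.04400²) = 0.04498 m/m

0.0450 m/m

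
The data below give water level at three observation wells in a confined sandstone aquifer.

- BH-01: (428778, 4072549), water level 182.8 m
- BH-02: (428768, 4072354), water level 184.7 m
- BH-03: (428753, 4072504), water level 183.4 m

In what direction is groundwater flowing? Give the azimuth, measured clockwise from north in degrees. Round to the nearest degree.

Three-point gradient (reference BH-01): Δ to BH-02 = (-10, -195, +1.9), Δ to BH-03 = (-25, -45, +0.6).
∂h/∂x = -0.007119, ∂h/∂y = -0.009379 (det = -4425).
Flow direction (−∇h) has components (+0.007119 E, +0.009379 N).
Azimuth = atan2(E, N) = atan2(+0.007119, +0.009379) = 37.2° ≈ 037°.

037°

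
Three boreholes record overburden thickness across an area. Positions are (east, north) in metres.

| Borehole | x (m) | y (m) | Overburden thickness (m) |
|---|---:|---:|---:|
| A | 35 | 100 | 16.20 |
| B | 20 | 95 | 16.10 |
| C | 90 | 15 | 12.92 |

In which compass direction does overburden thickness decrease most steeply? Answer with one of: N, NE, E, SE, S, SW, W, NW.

S

Three-point gradient (reference A): Δ to B = (-15, -5, -0.10), Δ to C = (55, -85, -3.28).
∂d/∂x = -0.005097, ∂d/∂y = +0.03529 (det = 1550).
Steepest decrease is along −∇f = (+0.005097 E, -0.03529 N) → south.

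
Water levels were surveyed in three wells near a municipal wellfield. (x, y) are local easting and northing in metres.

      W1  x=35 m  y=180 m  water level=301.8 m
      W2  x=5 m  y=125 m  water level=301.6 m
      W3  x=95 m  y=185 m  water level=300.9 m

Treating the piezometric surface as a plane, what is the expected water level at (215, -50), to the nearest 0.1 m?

With h = a·x + b·y + c and W1 as origin, the differences give:
  (-30)·a + (-55)·b = -0.2
  60·a + 5·b = -0.9
Eliminate b (×5 and ×(-55), subtract): 3150·a = -50.50 → a = ∂h/∂x = -0.01603
Back-substitute: b = ∂h/∂y = +0.01238.
h(215, -50) = 301.8 + (-0.01603)·(180) + (+0.01238)·(-230) = 301.8 -2.886 -2.848 = 296.067 m.

296.1 m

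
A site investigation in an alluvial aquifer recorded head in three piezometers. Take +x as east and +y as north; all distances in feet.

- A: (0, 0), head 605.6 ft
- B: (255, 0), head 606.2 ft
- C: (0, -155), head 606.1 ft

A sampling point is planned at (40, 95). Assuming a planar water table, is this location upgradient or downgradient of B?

∂h/∂x = (606.2 − 605.6) / (255 − 0) = +0.002353
∂h/∂y = (606.1 − 605.6) / (-155 − 0) = -0.003226
Head at (40, 95) = 605.6 + (+0.002353)·(40) + (-0.003226)·(95) = 605.39 ft.
That is lower than the 606.2 ft at B, so the point is downgradient.

downgradient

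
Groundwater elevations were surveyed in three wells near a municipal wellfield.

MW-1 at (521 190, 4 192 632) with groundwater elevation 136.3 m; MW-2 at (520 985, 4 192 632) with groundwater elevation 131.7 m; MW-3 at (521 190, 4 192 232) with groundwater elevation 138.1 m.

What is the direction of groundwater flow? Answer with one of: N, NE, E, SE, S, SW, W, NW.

∂h/∂x = (131.7 − 136.3) / (520985 − 521190) = +0.02244
∂h/∂y = (138.1 − 136.3) / (4192232 − 4192632) = -0.004500
Flow = −∇h = (-0.02244 east, +0.004500 north), which points west.

W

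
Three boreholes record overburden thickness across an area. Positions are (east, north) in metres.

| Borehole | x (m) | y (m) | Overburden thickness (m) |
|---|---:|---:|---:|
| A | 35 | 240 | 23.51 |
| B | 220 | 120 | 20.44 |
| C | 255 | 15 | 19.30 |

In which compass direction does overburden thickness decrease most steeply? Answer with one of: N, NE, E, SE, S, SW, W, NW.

SE

Taking A as reference: B−A = (185, -120, -3.07); C−A = (220, -225, -4.21).
Determinant of the coordinate differences = 185·(-225) − 220·(-120) = -15225.
∂d/∂x = [(-3.07)·(-225) − (-4.21)·(-120)] / -15225 = -0.01219
∂d/∂y = [185·(-4.21) − 220·(-3.07)] / -15225 = +0.006795
Steepest decrease is along −∇f = (+0.01219 E, -0.006795 N) → southeast.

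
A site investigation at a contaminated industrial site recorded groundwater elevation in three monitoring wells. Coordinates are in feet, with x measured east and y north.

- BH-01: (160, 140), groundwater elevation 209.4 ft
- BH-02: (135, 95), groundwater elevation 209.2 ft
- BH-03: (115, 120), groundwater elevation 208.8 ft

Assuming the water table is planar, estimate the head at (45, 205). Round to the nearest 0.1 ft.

207.4 ft

With h = a·x + b·y + c and BH-01 as origin, the differences give:
  (-25)·a + (-45)·b = -0.2
  (-45)·a + (-20)·b = -0.6
Eliminate b (×(-20) and ×(-45), subtract): -1525·a = -23.00 → a = ∂h/∂x = +0.01508
Back-substitute: b = ∂h/∂y = -0.003934.
h(45, 205) = 209.4 + (+0.01508)·(-115) + (-0.003934)·(65) = 209.4 -1.734 -0.256 = 207.410 ft.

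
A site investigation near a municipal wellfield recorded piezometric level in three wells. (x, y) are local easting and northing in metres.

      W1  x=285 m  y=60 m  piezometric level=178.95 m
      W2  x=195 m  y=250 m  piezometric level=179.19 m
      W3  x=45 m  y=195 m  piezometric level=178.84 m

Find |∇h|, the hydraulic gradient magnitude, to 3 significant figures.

Taking W1 as reference: W2−W1 = (-90, 190, +0.24); W3−W1 = (-240, 135, -0.11).
Solve a·Δx + b·Δy = Δh: det = (-90)·135 − (-240)·190 = 33450.
∂h/∂x = [(+0.24)·135 − (-0.11)·190] / 33450 = +0.001593
∂h/∂y = [(-90)·(-0.11) − (-240)·(+0.24)] / 33450 = +0.002018
|∇h| = √(0.001593² + 0.002018²) = 0.002571

0.00257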